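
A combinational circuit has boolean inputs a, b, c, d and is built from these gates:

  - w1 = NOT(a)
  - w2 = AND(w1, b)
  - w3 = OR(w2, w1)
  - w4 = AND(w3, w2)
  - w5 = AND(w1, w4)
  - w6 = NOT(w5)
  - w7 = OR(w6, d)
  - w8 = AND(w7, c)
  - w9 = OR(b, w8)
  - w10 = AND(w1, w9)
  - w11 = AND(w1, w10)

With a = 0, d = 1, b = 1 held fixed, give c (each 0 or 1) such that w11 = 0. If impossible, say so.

no solution exists

With a = 0, d = 1, b = 1 fixed, none of the 2 settings of c give w11 = 0.
For example, with c=0:
w1 = NOT(a) = NOT 0 = 1
w2 = AND(w1, b) = AND(1, 1) = 1
w3 = OR(w2, w1) = OR(1, 1) = 1
w4 = AND(w3, w2) = AND(1, 1) = 1
w5 = AND(w1, w4) = AND(1, 1) = 1
w6 = NOT(w5) = NOT 1 = 0
w7 = OR(w6, d) = OR(0, 1) = 1
w8 = AND(w7, c) = AND(1, 0) = 0
w9 = OR(b, w8) = OR(1, 0) = 1
w10 = AND(w1, w9) = AND(1, 1) = 1
w11 = AND(w1, w10) = AND(1, 1) = 1
giving w11 = 1 ≠ 0.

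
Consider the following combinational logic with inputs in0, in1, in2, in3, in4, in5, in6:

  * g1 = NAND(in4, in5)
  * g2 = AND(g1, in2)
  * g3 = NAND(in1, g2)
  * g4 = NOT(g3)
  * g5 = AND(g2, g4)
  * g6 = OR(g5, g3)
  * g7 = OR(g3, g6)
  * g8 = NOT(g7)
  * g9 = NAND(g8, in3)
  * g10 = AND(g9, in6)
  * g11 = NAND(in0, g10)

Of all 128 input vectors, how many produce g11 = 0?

32

g11 = NAND(in0, g10) must be 0, so both in0 = 1 and g10 = 1.
g10 = AND(g9, in6) must be 1, so both g9 = 1 and in6 = 1.
g9 = NAND(g8, in3) must be 1, so at least one of g8, in3 is 0.
Enumerating the 128 input combinations, 32 give g11 = 0 and 96 give g11 = 1.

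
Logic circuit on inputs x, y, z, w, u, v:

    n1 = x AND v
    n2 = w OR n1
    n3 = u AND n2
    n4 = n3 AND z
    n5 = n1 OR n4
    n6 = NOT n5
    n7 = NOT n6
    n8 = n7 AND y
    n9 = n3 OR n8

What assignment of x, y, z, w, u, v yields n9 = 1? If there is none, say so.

n9 = n3 OR n8 must be 1, so at least one of n3, n8 is 1.
Check with x=1 y=1 z=0 w=1 u=0 v=1:
n1 = x AND v = 1 AND 1 = 1
n2 = w OR n1 = 1 OR 1 = 1
n3 = u AND n2 = 0 AND 1 = 0
n4 = n3 AND z = 0 AND 0 = 0
n5 = n1 OR n4 = 1 OR 0 = 1
n6 = NOT n5 = NOT 1 = 0
n7 = NOT n6 = NOT 0 = 1
n8 = n7 AND y = 1 AND 1 = 1
n9 = n3 OR n8 = 0 OR 1 = 1
So n9 = 1 as required.

x=1 y=1 z=0 w=1 u=0 v=1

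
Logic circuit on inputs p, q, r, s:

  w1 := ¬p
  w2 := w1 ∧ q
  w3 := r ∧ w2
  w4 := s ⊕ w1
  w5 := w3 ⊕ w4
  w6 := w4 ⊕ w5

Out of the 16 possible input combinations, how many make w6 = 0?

w6 = w4 ⊕ w5 must be 0, so w4 and w5 are equal.
Enumerating the 16 input combinations, 14 give w6 = 0 and 2 give w6 = 1.

14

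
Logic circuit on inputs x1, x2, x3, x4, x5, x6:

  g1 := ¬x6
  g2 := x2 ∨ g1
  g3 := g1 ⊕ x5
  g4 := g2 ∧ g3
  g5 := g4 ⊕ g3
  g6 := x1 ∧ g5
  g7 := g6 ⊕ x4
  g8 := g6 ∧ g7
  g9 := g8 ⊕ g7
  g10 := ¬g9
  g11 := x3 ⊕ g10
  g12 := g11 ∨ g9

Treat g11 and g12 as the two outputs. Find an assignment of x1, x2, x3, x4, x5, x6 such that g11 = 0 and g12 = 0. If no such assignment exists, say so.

Check with x1=0 x2=1 x3=1 x4=0 x5=0 x6=1:
g1 = ¬x6 = ¬1 = 0
g2 = x2 ∨ g1 = 1 ∨ 0 = 1
g3 = g1 ⊕ x5 = 0 ⊕ 0 = 0
g4 = g2 ∧ g3 = 1 ∧ 0 = 0
g5 = g4 ⊕ g3 = 0 ⊕ 0 = 0
g6 = x1 ∧ g5 = 0 ∧ 0 = 0
g7 = g6 ⊕ x4 = 0 ⊕ 0 = 0
g8 = g6 ∧ g7 = 0 ∧ 0 = 0
g9 = g8 ⊕ g7 = 0 ⊕ 0 = 0
g10 = ¬g9 = ¬0 = 1
g11 = x3 ⊕ g10 = 1 ⊕ 1 = 0
g12 = g11 ∨ g9 = 0 ∨ 0 = 0
So g11 = 0 and g12 = 0.

x1=0 x2=1 x3=1 x4=0 x5=0 x6=1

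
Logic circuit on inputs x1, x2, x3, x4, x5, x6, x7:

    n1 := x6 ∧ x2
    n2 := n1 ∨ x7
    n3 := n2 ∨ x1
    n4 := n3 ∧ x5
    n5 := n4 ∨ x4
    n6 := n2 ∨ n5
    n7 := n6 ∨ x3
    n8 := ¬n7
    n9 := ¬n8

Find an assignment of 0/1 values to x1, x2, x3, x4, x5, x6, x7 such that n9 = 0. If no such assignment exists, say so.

x1=0, x2=0, x3=0, x4=0, x5=0, x6=1, x7=0

n9 = ¬n8 must be 0, so n8 = 1.
n8 = ¬n7 must be 1, so n7 = 0.
Check with x1=0, x2=0, x3=0, x4=0, x5=0, x6=1, x7=0:
n1 = x6 ∧ x2 = 1 ∧ 0 = 0
n2 = n1 ∨ x7 = 0 ∨ 0 = 0
n3 = n2 ∨ x1 = 0 ∨ 0 = 0
n4 = n3 ∧ x5 = 0 ∧ 0 = 0
n5 = n4 ∨ x4 = 0 ∨ 0 = 0
n6 = n2 ∨ n5 = 0 ∨ 0 = 0
n7 = n6 ∨ x3 = 0 ∨ 0 = 0
n8 = ¬n7 = ¬0 = 1
n9 = ¬n8 = ¬1 = 0
So n9 = 0 as required.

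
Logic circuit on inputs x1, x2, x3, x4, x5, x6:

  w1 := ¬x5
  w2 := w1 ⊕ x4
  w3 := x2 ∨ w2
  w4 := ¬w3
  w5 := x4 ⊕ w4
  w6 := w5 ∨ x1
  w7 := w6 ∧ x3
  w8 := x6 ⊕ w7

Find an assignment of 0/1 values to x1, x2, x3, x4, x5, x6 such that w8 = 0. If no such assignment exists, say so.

x1=1, x2=0, x3=1, x4=1, x5=1, x6=1

w8 = x6 ⊕ w7 must be 0, so x6 and w7 are equal.
Check with x1=1, x2=0, x3=1, x4=1, x5=1, x6=1:
w1 = ¬x5 = ¬1 = 0
w2 = w1 ⊕ x4 = 0 ⊕ 1 = 1
w3 = x2 ∨ w2 = 0 ∨ 1 = 1
w4 = ¬w3 = ¬1 = 0
w5 = x4 ⊕ w4 = 1 ⊕ 0 = 1
w6 = w5 ∨ x1 = 1 ∨ 1 = 1
w7 = w6 ∧ x3 = 1 ∧ 1 = 1
w8 = x6 ⊕ w7 = 1 ⊕ 1 = 0
So w8 = 0 as required.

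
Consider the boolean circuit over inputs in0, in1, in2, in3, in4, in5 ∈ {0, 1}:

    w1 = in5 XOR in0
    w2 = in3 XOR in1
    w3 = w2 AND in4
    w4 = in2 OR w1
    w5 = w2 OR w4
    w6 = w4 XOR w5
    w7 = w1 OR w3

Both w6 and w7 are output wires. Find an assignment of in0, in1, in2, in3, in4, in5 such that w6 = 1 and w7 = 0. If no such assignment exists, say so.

Check with in0=1, in1=0, in2=0, in3=1, in4=0, in5=1:
w1 = in5 XOR in0 = 1 XOR 1 = 0
w2 = in3 XOR in1 = 1 XOR 0 = 1
w3 = w2 AND in4 = 1 AND 0 = 0
w4 = in2 OR w1 = 0 OR 0 = 0
w5 = w2 OR w4 = 1 OR 0 = 1
w6 = w4 XOR w5 = 0 XOR 1 = 1
w7 = w1 OR w3 = 0 OR 0 = 0
So w6 = 1 and w7 = 0.

in0=1, in1=0, in2=0, in3=1, in4=0, in5=1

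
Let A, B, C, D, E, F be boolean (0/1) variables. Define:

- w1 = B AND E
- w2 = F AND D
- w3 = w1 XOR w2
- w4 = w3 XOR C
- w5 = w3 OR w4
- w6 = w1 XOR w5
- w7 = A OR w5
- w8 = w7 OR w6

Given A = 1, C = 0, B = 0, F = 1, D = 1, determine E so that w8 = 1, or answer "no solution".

w8 = w7 OR w6 must be 1, so at least one of w7, w6 is 1.
Check with A = 1, C = 0, B = 0, F = 1, D = 1 and E=0:
w1 = B AND E = 0 AND 0 = 0
w2 = F AND D = 1 AND 1 = 1
w3 = w1 XOR w2 = 0 XOR 1 = 1
w4 = w3 XOR C = 1 XOR 0 = 1
w5 = w3 OR w4 = 1 OR 1 = 1
w6 = w1 XOR w5 = 0 XOR 1 = 1
w7 = A OR w5 = 1 OR 1 = 1
w8 = w7 OR w6 = 1 OR 1 = 1
So w8 = 1.

E=0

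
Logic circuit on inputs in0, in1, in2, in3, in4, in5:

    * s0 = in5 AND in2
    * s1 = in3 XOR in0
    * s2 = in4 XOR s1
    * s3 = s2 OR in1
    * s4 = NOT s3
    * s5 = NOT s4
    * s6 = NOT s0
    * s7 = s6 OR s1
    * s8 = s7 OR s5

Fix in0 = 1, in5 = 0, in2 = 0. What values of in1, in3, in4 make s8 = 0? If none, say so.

With in0 = 1, in5 = 0, in2 = 0 fixed, none of the 8 settings of in1, in3, in4 give s8 = 0.
For example, with in1=1, in3=0, in4=0:
s0 = in5 AND in2 = 0 AND 0 = 0
s1 = in3 XOR in0 = 0 XOR 1 = 1
s2 = in4 XOR s1 = 0 XOR 1 = 1
s3 = s2 OR in1 = 1 OR 1 = 1
s4 = NOT s3 = NOT 1 = 0
s5 = NOT s4 = NOT 0 = 1
s6 = NOT s0 = NOT 0 = 1
s7 = s6 OR s1 = 1 OR 1 = 1
s8 = s7 OR s5 = 1 OR 1 = 1
giving s8 = 1 ≠ 0.

no solution exists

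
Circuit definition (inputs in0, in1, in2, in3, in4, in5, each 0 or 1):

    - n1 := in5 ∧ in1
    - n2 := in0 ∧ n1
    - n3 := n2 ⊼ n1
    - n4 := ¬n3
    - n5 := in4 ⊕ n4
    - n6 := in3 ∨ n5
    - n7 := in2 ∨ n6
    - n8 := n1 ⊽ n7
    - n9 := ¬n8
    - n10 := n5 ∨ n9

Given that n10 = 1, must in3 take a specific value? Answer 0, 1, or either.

Both values of in3 occur among assignments with n10 = 1:
  in3=0: in0=0, in1=0, in2=0, in3=0, in4=1, in5=0
  in3=1: in0=0, in1=0, in2=0, in3=1, in4=0, in5=0

either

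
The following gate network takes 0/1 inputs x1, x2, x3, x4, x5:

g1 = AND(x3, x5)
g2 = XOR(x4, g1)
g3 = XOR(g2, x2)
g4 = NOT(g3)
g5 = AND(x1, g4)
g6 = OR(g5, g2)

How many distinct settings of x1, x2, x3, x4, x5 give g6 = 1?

g6 = OR(g5, g2) must be 1, so at least one of g5, g2 is 1.
Enumerating the 32 input combinations, 20 give g6 = 1 and 12 give g6 = 0.

20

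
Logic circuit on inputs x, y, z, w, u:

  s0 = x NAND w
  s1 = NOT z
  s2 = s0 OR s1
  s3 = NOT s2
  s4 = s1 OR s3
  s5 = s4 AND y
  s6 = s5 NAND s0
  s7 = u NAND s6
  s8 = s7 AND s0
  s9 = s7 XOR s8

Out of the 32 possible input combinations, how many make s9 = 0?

28

s9 = s7 XOR s8 must be 0, so s7 and s8 are equal.
Enumerating the 32 input combinations, 28 give s9 = 0 and 4 give s9 = 1.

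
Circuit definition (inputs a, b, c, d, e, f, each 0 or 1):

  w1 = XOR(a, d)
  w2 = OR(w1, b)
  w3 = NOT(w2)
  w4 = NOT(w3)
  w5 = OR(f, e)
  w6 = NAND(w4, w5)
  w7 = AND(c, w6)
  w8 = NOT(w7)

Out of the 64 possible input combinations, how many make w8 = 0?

14

w8 = NOT(w7) must be 0, so w7 = 1.
w7 = AND(c, w6) must be 1, so both c = 1 and w6 = 1.
Enumerating the 64 input combinations, 14 give w8 = 0 and 50 give w8 = 1.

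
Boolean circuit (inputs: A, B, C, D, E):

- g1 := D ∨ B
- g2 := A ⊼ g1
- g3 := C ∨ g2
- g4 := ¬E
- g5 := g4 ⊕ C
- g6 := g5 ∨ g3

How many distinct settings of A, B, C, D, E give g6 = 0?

3

g6 = g5 ∨ g3 must be 0, so both g5 = 0 and g3 = 0.
g5 = g4 ⊕ C must be 0, so g4 and C are equal.
Enumerating the 32 input combinations, 3 give g6 = 0 and 29 give g6 = 1.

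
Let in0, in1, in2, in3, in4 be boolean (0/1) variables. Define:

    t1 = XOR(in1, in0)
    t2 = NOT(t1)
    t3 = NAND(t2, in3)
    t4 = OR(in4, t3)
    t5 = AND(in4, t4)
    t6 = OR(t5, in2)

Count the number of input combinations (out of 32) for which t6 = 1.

24

t6 = OR(t5, in2) must be 1, so at least one of t5, in2 is 1.
Enumerating the 32 input combinations, 24 give t6 = 1 and 8 give t6 = 0.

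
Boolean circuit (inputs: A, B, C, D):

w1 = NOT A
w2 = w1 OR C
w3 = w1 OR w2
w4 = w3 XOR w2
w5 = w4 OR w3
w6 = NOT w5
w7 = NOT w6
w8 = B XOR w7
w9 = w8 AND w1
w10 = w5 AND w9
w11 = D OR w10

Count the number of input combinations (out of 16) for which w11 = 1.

10

w11 = D OR w10 must be 1, so at least one of D, w10 is 1.
Enumerating the 16 input combinations, 10 give w11 = 1 and 6 give w11 = 0.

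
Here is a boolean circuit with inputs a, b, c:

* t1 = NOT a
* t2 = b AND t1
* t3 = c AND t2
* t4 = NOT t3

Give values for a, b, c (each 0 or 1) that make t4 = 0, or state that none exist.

Check with a=0, b=1, c=1:
t1 = NOT a = NOT 0 = 1
t2 = b AND t1 = 1 AND 1 = 1
t3 = c AND t2 = 1 AND 1 = 1
t4 = NOT t3 = NOT 1 = 0
So t4 = 0 as required.

a=0, b=1, c=1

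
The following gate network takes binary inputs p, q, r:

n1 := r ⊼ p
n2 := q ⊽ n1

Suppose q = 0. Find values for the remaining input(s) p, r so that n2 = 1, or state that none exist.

p=1, r=1

n2 = q ⊽ n1 must be 1, so both q = 0 and n1 = 0.
n1 = r ⊼ p must be 0, so both r = 1 and p = 1.
Check with q = 0 and p=1, r=1:
n1 = r ⊼ p = 1 ⊼ 1 = 0
n2 = q ⊽ n1 = 0 ⊽ 0 = 1
So n2 = 1.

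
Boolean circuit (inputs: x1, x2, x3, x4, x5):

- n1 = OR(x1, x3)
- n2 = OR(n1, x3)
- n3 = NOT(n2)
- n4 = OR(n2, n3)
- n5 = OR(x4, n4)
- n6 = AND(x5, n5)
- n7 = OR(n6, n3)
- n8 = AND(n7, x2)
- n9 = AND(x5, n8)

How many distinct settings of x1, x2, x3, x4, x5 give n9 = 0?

24

n9 = AND(x5, n8) must be 0, so at least one of x5, n8 is 0.
Enumerating the 32 input combinations, 24 give n9 = 0 and 8 give n9 = 1.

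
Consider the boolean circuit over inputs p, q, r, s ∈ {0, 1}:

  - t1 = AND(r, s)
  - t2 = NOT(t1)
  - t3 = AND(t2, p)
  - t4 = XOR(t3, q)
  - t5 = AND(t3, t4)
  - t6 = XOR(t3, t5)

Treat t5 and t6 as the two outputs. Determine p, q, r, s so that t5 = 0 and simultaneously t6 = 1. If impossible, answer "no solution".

Check with p=1 q=1 r=1 s=0:
t1 = AND(r, s) = AND(1, 0) = 0
t2 = NOT(t1) = NOT 0 = 1
t3 = AND(t2, p) = AND(1, 1) = 1
t4 = XOR(t3, q) = XOR(1, 1) = 0
t5 = AND(t3, t4) = AND(1, 0) = 0
t6 = XOR(t3, t5) = XOR(1, 0) = 1
So t5 = 0 and t6 = 1.

p=1 q=1 r=1 s=0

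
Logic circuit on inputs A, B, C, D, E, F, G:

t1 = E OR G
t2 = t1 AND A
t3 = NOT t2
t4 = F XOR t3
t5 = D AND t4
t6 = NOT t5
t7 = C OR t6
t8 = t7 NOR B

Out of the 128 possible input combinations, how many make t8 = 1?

t8 = t7 NOR B must be 1, so both t7 = 0 and B = 0.
Enumerating the 128 input combinations, 8 give t8 = 1 and 120 give t8 = 0.

8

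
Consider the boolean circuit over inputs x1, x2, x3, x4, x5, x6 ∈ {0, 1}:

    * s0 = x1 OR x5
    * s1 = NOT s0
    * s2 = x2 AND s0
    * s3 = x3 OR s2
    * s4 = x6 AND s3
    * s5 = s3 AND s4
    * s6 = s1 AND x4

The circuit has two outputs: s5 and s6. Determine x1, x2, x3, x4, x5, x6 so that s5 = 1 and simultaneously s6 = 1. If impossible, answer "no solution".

x1=0, x2=1, x3=1, x4=1, x5=0, x6=1

Check with x1=0, x2=1, x3=1, x4=1, x5=0, x6=1:
s0 = x1 OR x5 = 0 OR 0 = 0
s1 = NOT s0 = NOT 0 = 1
s2 = x2 AND s0 = 1 AND 0 = 0
s3 = x3 OR s2 = 1 OR 0 = 1
s4 = x6 AND s3 = 1 AND 1 = 1
s5 = s3 AND s4 = 1 AND 1 = 1
s6 = s1 AND x4 = 1 AND 1 = 1
So s5 = 1 and s6 = 1.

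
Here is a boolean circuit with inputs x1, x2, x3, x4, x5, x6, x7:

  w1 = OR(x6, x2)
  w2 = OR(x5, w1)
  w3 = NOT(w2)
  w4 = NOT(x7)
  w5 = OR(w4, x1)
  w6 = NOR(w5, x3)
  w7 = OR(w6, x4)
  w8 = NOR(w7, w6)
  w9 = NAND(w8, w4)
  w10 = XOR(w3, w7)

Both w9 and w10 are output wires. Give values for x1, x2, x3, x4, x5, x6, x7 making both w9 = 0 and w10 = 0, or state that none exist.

Check with x1=1 x2=0 x3=0 x4=0 x5=0 x6=1 x7=0:
w1 = OR(x6, x2) = OR(1, 0) = 1
w2 = OR(x5, w1) = OR(0, 1) = 1
w3 = NOT(w2) = NOT 1 = 0
w4 = NOT(x7) = NOT 0 = 1
w5 = OR(w4, x1) = OR(1, 1) = 1
w6 = NOR(w5, x3) = NOR(1, 0) = 0
w7 = OR(w6, x4) = OR(0, 0) = 0
w8 = NOR(w7, w6) = NOR(0, 0) = 1
w9 = NAND(w8, w4) = NAND(1, 1) = 0
w10 = XOR(w3, w7) = XOR(0, 0) = 0
So w9 = 0 and w10 = 0.

x1=1 x2=0 x3=0 x4=0 x5=0 x6=1 x7=0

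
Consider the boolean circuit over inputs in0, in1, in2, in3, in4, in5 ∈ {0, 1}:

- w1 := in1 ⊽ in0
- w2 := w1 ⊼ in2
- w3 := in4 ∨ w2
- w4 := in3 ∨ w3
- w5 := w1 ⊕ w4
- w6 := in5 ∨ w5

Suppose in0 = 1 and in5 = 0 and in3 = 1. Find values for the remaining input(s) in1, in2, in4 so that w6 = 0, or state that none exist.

no solution exists

With in0 = 1 and in5 = 0 and in3 = 1 fixed, none of the 8 settings of in1, in2, in4 give w6 = 0.
For example, with in1=0, in2=1, in4=1:
w1 = in1 ⊽ in0 = 0 ⊽ 1 = 0
w2 = w1 ⊼ in2 = 0 ⊼ 1 = 1
w3 = in4 ∨ w2 = 1 ∨ 1 = 1
w4 = in3 ∨ w3 = 1 ∨ 1 = 1
w5 = w1 ⊕ w4 = 0 ⊕ 1 = 1
w6 = in5 ∨ w5 = 0 ∨ 1 = 1
giving w6 = 1 ≠ 0.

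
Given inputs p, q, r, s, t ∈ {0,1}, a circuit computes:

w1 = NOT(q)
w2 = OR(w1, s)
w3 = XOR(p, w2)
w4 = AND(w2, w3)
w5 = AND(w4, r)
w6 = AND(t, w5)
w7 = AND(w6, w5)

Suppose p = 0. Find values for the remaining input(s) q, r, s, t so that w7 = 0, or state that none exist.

w7 = AND(w6, w5) must be 0, so at least one of w6, w5 is 0.
Check with p = 0 and q=0, r=0, s=0, t=0:
w1 = NOT(q) = NOT 0 = 1
w2 = OR(w1, s) = OR(1, 0) = 1
w3 = XOR(p, w2) = XOR(0, 1) = 1
w4 = AND(w2, w3) = AND(1, 1) = 1
w5 = AND(w4, r) = AND(1, 0) = 0
w6 = AND(t, w5) = AND(0, 0) = 0
w7 = AND(w6, w5) = AND(0, 0) = 0
So w7 = 0.

q=0 r=0 s=0 t=0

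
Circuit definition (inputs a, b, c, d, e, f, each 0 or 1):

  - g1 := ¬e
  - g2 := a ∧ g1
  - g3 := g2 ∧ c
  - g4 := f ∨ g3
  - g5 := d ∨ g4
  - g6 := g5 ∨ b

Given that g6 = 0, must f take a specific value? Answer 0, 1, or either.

0

g6 = g5 ∨ b must be 0, so both g5 = 0 and b = 0.
g5 = d ∨ g4 must be 0, so both d = 0 and g4 = 0.
Every assignment with g6 = 0 has f = 0; there are 7 such assignment(s).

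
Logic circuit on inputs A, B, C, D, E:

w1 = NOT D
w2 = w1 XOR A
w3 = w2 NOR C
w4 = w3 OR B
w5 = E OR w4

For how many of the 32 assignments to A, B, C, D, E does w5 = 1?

w5 = E OR w4 must be 1, so at least one of E, w4 is 1.
Enumerating the 32 input combinations, 26 give w5 = 1 and 6 give w5 = 0.

26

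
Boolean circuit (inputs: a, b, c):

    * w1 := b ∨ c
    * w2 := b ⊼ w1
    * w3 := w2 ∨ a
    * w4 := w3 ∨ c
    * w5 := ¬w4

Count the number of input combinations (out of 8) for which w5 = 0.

w5 = ¬w4 must be 0, so w4 = 1.
w4 = w3 ∨ c must be 1, so at least one of w3, c is 1.
Enumerating the 8 input combinations, 7 give w5 = 0 and 1 give w5 = 1.

7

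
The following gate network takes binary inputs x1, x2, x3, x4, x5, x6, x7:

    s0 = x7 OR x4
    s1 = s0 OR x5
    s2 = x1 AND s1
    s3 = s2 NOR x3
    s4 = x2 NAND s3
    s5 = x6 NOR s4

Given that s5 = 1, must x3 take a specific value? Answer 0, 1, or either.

0

s5 = x6 NOR s4 must be 1, so both x6 = 0 and s4 = 0.
Every assignment with s5 = 1 has x3 = 0; there are 9 such assignment(s).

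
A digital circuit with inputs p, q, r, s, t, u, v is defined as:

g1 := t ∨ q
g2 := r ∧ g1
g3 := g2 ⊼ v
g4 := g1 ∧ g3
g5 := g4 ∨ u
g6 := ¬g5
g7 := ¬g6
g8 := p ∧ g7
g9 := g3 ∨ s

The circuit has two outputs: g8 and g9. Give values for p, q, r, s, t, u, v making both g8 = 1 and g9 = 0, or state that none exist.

p=1, q=0, r=1, s=0, t=1, u=1, v=1

Check with p=1, q=0, r=1, s=0, t=1, u=1, v=1:
g1 = t ∨ q = 1 ∨ 0 = 1
g2 = r ∧ g1 = 1 ∧ 1 = 1
g3 = g2 ⊼ v = 1 ⊼ 1 = 0
g4 = g1 ∧ g3 = 1 ∧ 0 = 0
g5 = g4 ∨ u = 0 ∨ 1 = 1
g6 = ¬g5 = ¬1 = 0
g7 = ¬g6 = ¬0 = 1
g8 = p ∧ g7 = 1 ∧ 1 = 1
g9 = g3 ∨ s = 0 ∨ 0 = 0
So g8 = 1 and g9 = 0.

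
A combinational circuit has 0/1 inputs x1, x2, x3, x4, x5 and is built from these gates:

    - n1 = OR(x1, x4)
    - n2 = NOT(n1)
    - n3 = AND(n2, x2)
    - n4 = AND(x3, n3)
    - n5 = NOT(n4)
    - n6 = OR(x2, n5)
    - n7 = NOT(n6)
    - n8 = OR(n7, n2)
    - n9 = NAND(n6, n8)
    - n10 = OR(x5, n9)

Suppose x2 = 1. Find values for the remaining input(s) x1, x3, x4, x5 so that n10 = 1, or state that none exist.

Check with x2 = 1 and x1=1, x3=0, x4=1, x5=1:
n1 = OR(x1, x4) = OR(1, 1) = 1
n2 = NOT(n1) = NOT 1 = 0
n3 = AND(n2, x2) = AND(0, 1) = 0
n4 = AND(x3, n3) = AND(0, 0) = 0
n5 = NOT(n4) = NOT 0 = 1
n6 = OR(x2, n5) = OR(1, 1) = 1
n7 = NOT(n6) = NOT 1 = 0
n8 = OR(n7, n2) = OR(0, 0) = 0
n9 = NAND(n6, n8) = NAND(1, 0) = 1
n10 = OR(x5, n9) = OR(1, 1) = 1
So n10 = 1.

x1=1 x3=0 x4=1 x5=1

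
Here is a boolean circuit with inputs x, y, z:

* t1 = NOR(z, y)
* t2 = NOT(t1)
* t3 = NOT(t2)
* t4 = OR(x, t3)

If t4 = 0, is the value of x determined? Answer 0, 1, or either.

0

t4 = OR(x, t3) must be 0, so both x = 0 and t3 = 0.
t3 = NOT(t2) must be 0, so t2 = 1.
t2 = NOT(t1) must be 1, so t1 = 0.
Every assignment with t4 = 0 has x = 0; there are 3 such assignment(s).
  x=0, y=0, z=1
  x=0, y=1, z=0
  x=0, y=1, z=1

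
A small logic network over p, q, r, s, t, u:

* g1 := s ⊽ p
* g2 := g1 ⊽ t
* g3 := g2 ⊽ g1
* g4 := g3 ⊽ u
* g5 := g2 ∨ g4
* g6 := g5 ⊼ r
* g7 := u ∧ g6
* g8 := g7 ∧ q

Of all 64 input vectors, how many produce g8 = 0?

g8 = g7 ∧ q must be 0, so at least one of g7, q is 0.
Enumerating the 64 input combinations, 51 give g8 = 0 and 13 give g8 = 1.

51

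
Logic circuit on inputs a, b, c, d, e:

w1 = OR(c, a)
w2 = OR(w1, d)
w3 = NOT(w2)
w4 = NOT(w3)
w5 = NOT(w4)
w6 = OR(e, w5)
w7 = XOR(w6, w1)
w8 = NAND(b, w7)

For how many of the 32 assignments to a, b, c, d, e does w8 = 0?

9

w8 = NAND(b, w7) must be 0, so both b = 1 and w7 = 1.
w7 = XOR(w6, w1) must be 1, so w6 and w1 differ.
Enumerating the 32 input combinations, 9 give w8 = 0 and 23 give w8 = 1.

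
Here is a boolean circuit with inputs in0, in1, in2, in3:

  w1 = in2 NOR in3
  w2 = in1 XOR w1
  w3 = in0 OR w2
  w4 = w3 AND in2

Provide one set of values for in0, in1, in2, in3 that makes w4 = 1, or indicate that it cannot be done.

in0=1 in1=1 in2=1 in3=0

w4 = w3 AND in2 must be 1, so both w3 = 1 and in2 = 1.
w3 = in0 OR w2 must be 1, so at least one of in0, w2 is 1.
Check with in0=1 in1=1 in2=1 in3=0:
w1 = in2 NOR in3 = 1 NOR 0 = 0
w2 = in1 XOR w1 = 1 XOR 0 = 1
w3 = in0 OR w2 = 1 OR 1 = 1
w4 = w3 AND in2 = 1 AND 1 = 1
So w4 = 1 as required.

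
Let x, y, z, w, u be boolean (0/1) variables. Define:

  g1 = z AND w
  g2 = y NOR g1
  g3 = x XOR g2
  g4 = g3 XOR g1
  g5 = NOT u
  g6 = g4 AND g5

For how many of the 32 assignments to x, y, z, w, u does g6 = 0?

24

g6 = g4 AND g5 must be 0, so at least one of g4, g5 is 0.
Enumerating the 32 input combinations, 24 give g6 = 0 and 8 give g6 = 1.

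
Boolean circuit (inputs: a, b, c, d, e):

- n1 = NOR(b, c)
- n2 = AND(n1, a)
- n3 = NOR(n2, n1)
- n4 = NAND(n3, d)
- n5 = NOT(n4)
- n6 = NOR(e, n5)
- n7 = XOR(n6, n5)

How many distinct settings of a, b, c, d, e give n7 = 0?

n7 = XOR(n6, n5) must be 0, so n6 and n5 are equal.
Enumerating the 32 input combinations, 10 give n7 = 0 and 22 give n7 = 1.

10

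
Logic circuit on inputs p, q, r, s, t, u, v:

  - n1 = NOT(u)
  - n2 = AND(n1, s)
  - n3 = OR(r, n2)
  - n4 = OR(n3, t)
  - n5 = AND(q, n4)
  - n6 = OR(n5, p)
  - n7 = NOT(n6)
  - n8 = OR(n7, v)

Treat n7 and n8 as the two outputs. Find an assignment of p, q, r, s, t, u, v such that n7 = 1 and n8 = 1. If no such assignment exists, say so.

p=0 q=1 r=0 s=0 t=0 u=1 v=1

Check with p=0 q=1 r=0 s=0 t=0 u=1 v=1:
n1 = NOT(u) = NOT 1 = 0
n2 = AND(n1, s) = AND(0, 0) = 0
n3 = OR(r, n2) = OR(0, 0) = 0
n4 = OR(n3, t) = OR(0, 0) = 0
n5 = AND(q, n4) = AND(1, 0) = 0
n6 = OR(n5, p) = OR(0, 0) = 0
n7 = NOT(n6) = NOT 0 = 1
n8 = OR(n7, v) = OR(1, 1) = 1
So n7 = 1 and n8 = 1.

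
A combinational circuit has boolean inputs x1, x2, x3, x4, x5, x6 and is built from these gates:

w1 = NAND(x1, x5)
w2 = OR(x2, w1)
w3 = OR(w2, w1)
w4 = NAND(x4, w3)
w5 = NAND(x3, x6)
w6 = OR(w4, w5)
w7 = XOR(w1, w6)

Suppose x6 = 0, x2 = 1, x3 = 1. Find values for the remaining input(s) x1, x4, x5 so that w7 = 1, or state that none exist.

w7 = XOR(w1, w6) must be 1, so w1 and w6 differ.
Check with x6 = 0, x2 = 1, x3 = 1 and x1=1, x4=1, x5=1:
w1 = NAND(x1, x5) = NAND(1, 1) = 0
w2 = OR(x2, w1) = OR(1, 0) = 1
w3 = OR(w2, w1) = OR(1, 0) = 1
w4 = NAND(x4, w3) = NAND(1, 1) = 0
w5 = NAND(x3, x6) = NAND(1, 0) = 1
w6 = OR(w4, w5) = OR(0, 1) = 1
w7 = XOR(w1, w6) = XOR(0, 1) = 1
So w7 = 1.

x1=1, x4=1, x5=1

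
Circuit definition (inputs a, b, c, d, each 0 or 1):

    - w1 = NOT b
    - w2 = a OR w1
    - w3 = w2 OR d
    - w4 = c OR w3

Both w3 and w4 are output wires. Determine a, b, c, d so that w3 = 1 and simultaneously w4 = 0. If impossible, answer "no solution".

no solution exists

Across all 16 input combinations, none give both w3 = 1 and w4 = 0.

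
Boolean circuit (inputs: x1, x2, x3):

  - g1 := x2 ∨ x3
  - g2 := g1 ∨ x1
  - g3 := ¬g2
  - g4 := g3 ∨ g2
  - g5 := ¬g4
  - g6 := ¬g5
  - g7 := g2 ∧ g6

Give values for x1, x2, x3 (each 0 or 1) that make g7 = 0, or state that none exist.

g7 = g2 ∧ g6 must be 0, so at least one of g2, g6 is 0.
Check with x1=0, x2=0, x3=0:
g1 = x2 ∨ x3 = 0 ∨ 0 = 0
g2 = g1 ∨ x1 = 0 ∨ 0 = 0
g3 = ¬g2 = ¬0 = 1
g4 = g3 ∨ g2 = 1 ∨ 0 = 1
g5 = ¬g4 = ¬1 = 0
g6 = ¬g5 = ¬0 = 1
g7 = g2 ∧ g6 = 0 ∧ 1 = 0
So g7 = 0 as required.

x1=0, x2=0, x3=0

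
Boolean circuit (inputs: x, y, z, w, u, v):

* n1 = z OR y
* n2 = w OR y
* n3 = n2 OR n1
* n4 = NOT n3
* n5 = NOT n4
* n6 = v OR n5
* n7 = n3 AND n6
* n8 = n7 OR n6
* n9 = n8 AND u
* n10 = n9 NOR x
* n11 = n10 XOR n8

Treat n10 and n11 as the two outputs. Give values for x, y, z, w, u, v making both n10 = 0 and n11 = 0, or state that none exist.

Check with x=1 y=0 z=0 w=0 u=0 v=0:
n1 = z OR y = 0 OR 0 = 0
n2 = w OR y = 0 OR 0 = 0
n3 = n2 OR n1 = 0 OR 0 = 0
n4 = NOT n3 = NOT 0 = 1
n5 = NOT n4 = NOT 1 = 0
n6 = v OR n5 = 0 OR 0 = 0
n7 = n3 AND n6 = 0 AND 0 = 0
n8 = n7 OR n6 = 0 OR 0 = 0
n9 = n8 AND u = 0 AND 0 = 0
n10 = n9 NOR x = 0 NOR 1 = 0
n11 = n10 XOR n8 = 0 XOR 0 = 0
So n10 = 0 and n11 = 0.

x=1 y=0 z=0 w=0 u=0 v=0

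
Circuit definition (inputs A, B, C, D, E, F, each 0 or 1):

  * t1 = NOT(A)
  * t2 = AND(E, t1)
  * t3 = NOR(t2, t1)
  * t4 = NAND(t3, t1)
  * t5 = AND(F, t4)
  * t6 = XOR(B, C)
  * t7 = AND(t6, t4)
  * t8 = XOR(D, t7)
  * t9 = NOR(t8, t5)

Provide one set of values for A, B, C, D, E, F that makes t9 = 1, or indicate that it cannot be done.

t9 = NOR(t8, t5) must be 1, so both t8 = 0 and t5 = 0.
t8 = XOR(D, t7) must be 0, so D and t7 are equal.
Check with A=0 B=1 C=0 D=1 E=1 F=0:
t1 = NOT(A) = NOT 0 = 1
t2 = AND(E, t1) = AND(1, 1) = 1
t3 = NOR(t2, t1) = NOR(1, 1) = 0
t4 = NAND(t3, t1) = NAND(0, 1) = 1
t5 = AND(F, t4) = AND(0, 1) = 0
t6 = XOR(B, C) = XOR(1, 0) = 1
t7 = AND(t6, t4) = AND(1, 1) = 1
t8 = XOR(D, t7) = XOR(1, 1) = 0
t9 = NOR(t8, t5) = NOR(0, 0) = 1
So t9 = 1 as required.

A=0 B=1 C=0 D=1 E=1 F=0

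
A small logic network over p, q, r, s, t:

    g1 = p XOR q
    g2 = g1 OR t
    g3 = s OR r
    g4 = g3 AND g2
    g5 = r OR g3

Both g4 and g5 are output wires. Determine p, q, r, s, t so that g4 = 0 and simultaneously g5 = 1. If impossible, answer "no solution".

p=1, q=1, r=1, s=1, t=0

Check with p=1, q=1, r=1, s=1, t=0:
g1 = p XOR q = 1 XOR 1 = 0
g2 = g1 OR t = 0 OR 0 = 0
g3 = s OR r = 1 OR 1 = 1
g4 = g3 AND g2 = 1 AND 0 = 0
g5 = r OR g3 = 1 OR 1 = 1
So g4 = 0 and g5 = 1.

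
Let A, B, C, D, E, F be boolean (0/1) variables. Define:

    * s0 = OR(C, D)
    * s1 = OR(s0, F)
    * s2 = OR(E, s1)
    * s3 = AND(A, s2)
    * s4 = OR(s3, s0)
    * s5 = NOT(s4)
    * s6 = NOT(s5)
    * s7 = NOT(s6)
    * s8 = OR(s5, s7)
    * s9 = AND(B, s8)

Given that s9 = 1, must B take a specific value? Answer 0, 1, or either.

1

s9 = AND(B, s8) must be 1, so both B = 1 and s8 = 1.
s8 = OR(s5, s7) must be 1, so at least one of s5, s7 is 1.
Every assignment with s9 = 1 has B = 1; there are 5 such assignment(s).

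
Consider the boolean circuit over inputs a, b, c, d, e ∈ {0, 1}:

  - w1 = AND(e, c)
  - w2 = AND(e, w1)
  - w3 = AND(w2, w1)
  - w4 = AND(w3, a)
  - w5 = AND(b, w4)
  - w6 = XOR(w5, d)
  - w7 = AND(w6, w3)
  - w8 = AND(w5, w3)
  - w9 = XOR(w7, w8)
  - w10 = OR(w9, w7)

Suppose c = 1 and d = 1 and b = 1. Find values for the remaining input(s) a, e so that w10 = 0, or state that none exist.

w10 = OR(w9, w7) must be 0, so both w9 = 0 and w7 = 0.
Check with c = 1 and d = 1 and b = 1 and a=0, e=0:
w1 = AND(e, c) = AND(0, 1) = 0
w2 = AND(e, w1) = AND(0, 0) = 0
w3 = AND(w2, w1) = AND(0, 0) = 0
w4 = AND(w3, a) = AND(0, 0) = 0
w5 = AND(b, w4) = AND(1, 0) = 0
w6 = XOR(w5, d) = XOR(0, 1) = 1
w7 = AND(w6, w3) = AND(1, 0) = 0
w8 = AND(w5, w3) = AND(0, 0) = 0
w9 = XOR(w7, w8) = XOR(0, 0) = 0
w10 = OR(w9, w7) = OR(0, 0) = 0
So w10 = 0.

a=0 e=0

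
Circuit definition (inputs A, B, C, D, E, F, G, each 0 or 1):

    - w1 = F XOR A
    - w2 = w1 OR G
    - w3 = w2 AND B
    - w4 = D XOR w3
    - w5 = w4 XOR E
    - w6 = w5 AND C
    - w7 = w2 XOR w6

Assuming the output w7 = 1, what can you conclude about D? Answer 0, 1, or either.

either

Both values of D occur among assignments with w7 = 1:
  D=0: A=0, B=0, C=0, D=0, E=0, F=0, G=1
  D=1: A=0, B=0, C=0, D=1, E=0, F=0, G=1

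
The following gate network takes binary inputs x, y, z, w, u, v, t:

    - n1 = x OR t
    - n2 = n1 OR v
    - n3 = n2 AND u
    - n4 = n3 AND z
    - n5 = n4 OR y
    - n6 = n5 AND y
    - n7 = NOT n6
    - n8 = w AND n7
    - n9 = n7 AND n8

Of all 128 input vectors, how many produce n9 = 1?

n9 = n7 AND n8 must be 1, so both n7 = 1 and n8 = 1.
n7 = NOT n6 must be 1, so n6 = 0.
Enumerating the 128 input combinations, 32 give n9 = 1 and 96 give n9 = 0.

32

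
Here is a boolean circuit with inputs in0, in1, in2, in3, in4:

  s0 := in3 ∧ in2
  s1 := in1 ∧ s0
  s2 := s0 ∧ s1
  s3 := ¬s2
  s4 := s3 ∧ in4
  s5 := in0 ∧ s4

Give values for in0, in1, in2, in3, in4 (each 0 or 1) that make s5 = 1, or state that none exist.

in0=1, in1=1, in2=0, in3=0, in4=1

Check with in0=1, in1=1, in2=0, in3=0, in4=1:
s0 = in3 ∧ in2 = 0 ∧ 0 = 0
s1 = in1 ∧ s0 = 1 ∧ 0 = 0
s2 = s0 ∧ s1 = 0 ∧ 0 = 0
s3 = ¬s2 = ¬0 = 1
s4 = s3 ∧ in4 = 1 ∧ 1 = 1
s5 = in0 ∧ s4 = 1 ∧ 1 = 1
So s5 = 1 as required.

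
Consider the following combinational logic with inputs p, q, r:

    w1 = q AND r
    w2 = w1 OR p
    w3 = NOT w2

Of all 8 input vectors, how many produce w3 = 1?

w3 = NOT w2 must be 1, so w2 = 0.
Satisfying assignments:
  p=0, q=0, r=0
  p=0, q=0, r=1
  p=0, q=1, r=0

3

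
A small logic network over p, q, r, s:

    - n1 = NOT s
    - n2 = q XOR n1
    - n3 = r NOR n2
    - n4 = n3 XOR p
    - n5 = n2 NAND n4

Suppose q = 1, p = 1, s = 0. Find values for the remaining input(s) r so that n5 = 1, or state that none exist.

r=1

n5 = n2 NAND n4 must be 1, so at least one of n2, n4 is 0.
Check with q = 1, p = 1, s = 0 and r=1:
n1 = NOT s = NOT 0 = 1
n2 = q XOR n1 = 1 XOR 1 = 0
n3 = r NOR n2 = 1 NOR 0 = 0
n4 = n3 XOR p = 0 XOR 1 = 1
n5 = n2 NAND n4 = 0 NAND 1 = 1
So n5 = 1.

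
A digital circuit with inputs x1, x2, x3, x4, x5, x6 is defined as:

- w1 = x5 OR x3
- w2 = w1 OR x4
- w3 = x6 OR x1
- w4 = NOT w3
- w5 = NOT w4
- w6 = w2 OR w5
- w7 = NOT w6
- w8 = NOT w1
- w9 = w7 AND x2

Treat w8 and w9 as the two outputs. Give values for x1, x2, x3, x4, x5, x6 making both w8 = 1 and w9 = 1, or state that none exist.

Check with x1=0, x2=1, x3=0, x4=0, x5=0, x6=0:
w1 = x5 OR x3 = 0 OR 0 = 0
w2 = w1 OR x4 = 0 OR 0 = 0
w3 = x6 OR x1 = 0 OR 0 = 0
w4 = NOT w3 = NOT 0 = 1
w5 = NOT w4 = NOT 1 = 0
w6 = w2 OR w5 = 0 OR 0 = 0
w7 = NOT w6 = NOT 0 = 1
w8 = NOT w1 = NOT 0 = 1
w9 = w7 AND x2 = 1 AND 1 = 1
So w8 = 1 and w9 = 1.

x1=0, x2=1, x3=0, x4=0, x5=0, x6=0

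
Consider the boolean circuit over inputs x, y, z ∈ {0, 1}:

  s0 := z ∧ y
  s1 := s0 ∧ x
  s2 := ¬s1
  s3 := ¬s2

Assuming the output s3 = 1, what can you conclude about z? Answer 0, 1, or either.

s3 = ¬s2 must be 1, so s2 = 0.
s2 = ¬s1 must be 0, so s1 = 1.
s1 = s0 ∧ x must be 1, so both s0 = 1 and x = 1.
Every assignment with s3 = 1 has z = 1; there are 1 such assignment(s).
  x=1, y=1, z=1

1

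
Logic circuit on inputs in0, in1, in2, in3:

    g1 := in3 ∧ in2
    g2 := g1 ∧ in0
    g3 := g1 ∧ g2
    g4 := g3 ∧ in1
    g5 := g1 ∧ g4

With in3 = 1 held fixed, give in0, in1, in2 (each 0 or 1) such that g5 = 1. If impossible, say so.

in0=1, in1=1, in2=1

g5 = g1 ∧ g4 must be 1, so both g1 = 1 and g4 = 1.
Check with in3 = 1 and in0=1, in1=1, in2=1:
g1 = in3 ∧ in2 = 1 ∧ 1 = 1
g2 = g1 ∧ in0 = 1 ∧ 1 = 1
g3 = g1 ∧ g2 = 1 ∧ 1 = 1
g4 = g3 ∧ in1 = 1 ∧ 1 = 1
g5 = g1 ∧ g4 = 1 ∧ 1 = 1
So g5 = 1.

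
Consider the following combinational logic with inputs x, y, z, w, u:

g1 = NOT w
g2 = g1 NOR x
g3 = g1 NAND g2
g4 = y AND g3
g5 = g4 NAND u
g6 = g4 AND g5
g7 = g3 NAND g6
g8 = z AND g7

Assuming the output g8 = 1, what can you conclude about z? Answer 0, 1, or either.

1

g8 = z AND g7 must be 1, so both z = 1 and g7 = 1.
g7 = g3 NAND g6 must be 1, so at least one of g3, g6 is 0.
Every assignment with g8 = 1 has z = 1; there are 12 such assignment(s).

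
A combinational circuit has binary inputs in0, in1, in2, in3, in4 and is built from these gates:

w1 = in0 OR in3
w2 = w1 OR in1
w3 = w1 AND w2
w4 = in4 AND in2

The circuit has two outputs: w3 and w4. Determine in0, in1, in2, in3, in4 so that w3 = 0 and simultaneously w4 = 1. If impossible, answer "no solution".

in0=0 in1=1 in2=1 in3=0 in4=1

Check with in0=0 in1=1 in2=1 in3=0 in4=1:
w1 = in0 OR in3 = 0 OR 0 = 0
w2 = w1 OR in1 = 0 OR 1 = 1
w3 = w1 AND w2 = 0 AND 1 = 0
w4 = in4 AND in2 = 1 AND 1 = 1
So w3 = 0 and w4 = 1.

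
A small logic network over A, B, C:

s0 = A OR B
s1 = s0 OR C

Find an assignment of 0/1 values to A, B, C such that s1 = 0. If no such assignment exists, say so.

A=0 B=0 C=0

s1 = s0 OR C must be 0, so both s0 = 0 and C = 0.
s0 = A OR B must be 0, so both A = 0 and B = 0.
Check with A=0 B=0 C=0:
s0 = A OR B = 0 OR 0 = 0
s1 = s0 OR C = 0 OR 0 = 0
So s1 = 0 as required.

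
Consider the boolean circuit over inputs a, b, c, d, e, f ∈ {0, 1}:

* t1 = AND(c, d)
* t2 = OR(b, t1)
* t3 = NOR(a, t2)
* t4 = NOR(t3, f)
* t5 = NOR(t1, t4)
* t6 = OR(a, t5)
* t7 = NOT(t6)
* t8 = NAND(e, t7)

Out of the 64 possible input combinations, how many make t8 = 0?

7

t8 = NAND(e, t7) must be 0, so both e = 1 and t7 = 1.
t7 = NOT(t6) must be 1, so t6 = 0.
t6 = OR(a, t5) must be 0, so both a = 0 and t5 = 0.
Enumerating the 64 input combinations, 7 give t8 = 0 and 57 give t8 = 1.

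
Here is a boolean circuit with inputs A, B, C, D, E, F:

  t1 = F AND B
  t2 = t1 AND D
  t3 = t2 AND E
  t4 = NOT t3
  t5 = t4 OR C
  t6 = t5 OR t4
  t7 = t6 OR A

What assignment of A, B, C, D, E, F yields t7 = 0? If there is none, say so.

t7 = t6 OR A must be 0, so both t6 = 0 and A = 0.
t6 = t5 OR t4 must be 0, so both t5 = 0 and t4 = 0.
Check with A=0, B=1, C=0, D=1, E=1, F=1:
t1 = F AND B = 1 AND 1 = 1
t2 = t1 AND D = 1 AND 1 = 1
t3 = t2 AND E = 1 AND 1 = 1
t4 = NOT t3 = NOT 1 = 0
t5 = t4 OR C = 0 OR 0 = 0
t6 = t5 OR t4 = 0 OR 0 = 0
t7 = t6 OR A = 0 OR 0 = 0
So t7 = 0 as required.

A=0, B=1, C=0, D=1, E=1, F=1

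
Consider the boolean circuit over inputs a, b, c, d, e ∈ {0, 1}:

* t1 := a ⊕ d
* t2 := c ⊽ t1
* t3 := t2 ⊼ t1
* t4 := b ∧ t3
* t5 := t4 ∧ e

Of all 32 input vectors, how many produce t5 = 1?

8

t5 = t4 ∧ e must be 1, so both t4 = 1 and e = 1.
t4 = b ∧ t3 must be 1, so both b = 1 and t3 = 1.
Enumerating the 32 input combinations, 8 give t5 = 1 and 24 give t5 = 0.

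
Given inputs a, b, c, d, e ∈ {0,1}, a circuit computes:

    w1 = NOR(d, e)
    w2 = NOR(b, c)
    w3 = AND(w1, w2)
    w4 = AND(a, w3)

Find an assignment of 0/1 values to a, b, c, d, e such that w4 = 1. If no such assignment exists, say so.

a=1, b=0, c=0, d=0, e=0

w4 = AND(a, w3) must be 1, so both a = 1 and w3 = 1.
w3 = AND(w1, w2) must be 1, so both w1 = 1 and w2 = 1.
w1 = NOR(d, e) must be 1, so both d = 0 and e = 0.
Check with a=1, b=0, c=0, d=0, e=0:
w1 = NOR(d, e) = NOR(0, 0) = 1
w2 = NOR(b, c) = NOR(0, 0) = 1
w3 = AND(w1, w2) = AND(1, 1) = 1
w4 = AND(a, w3) = AND(1, 1) = 1
So w4 = 1 as required.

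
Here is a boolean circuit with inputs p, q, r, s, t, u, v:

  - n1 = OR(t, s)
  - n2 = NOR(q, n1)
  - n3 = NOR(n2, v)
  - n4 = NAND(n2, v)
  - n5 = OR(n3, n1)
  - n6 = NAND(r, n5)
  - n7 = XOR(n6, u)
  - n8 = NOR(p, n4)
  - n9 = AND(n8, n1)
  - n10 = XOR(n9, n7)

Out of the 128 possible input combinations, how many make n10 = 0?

64

n10 = XOR(n9, n7) must be 0, so n9 and n7 are equal.
Enumerating the 128 input combinations, 64 give n10 = 0 and 64 give n10 = 1.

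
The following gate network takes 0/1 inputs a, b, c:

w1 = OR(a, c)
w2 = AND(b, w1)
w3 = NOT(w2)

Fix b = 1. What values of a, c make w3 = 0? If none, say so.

w3 = NOT(w2) must be 0, so w2 = 1.
Check with b = 1 and a=1, c=0:
w1 = OR(a, c) = OR(1, 0) = 1
w2 = AND(b, w1) = AND(1, 1) = 1
w3 = NOT(w2) = NOT 1 = 0
So w3 = 0.

a=1, c=0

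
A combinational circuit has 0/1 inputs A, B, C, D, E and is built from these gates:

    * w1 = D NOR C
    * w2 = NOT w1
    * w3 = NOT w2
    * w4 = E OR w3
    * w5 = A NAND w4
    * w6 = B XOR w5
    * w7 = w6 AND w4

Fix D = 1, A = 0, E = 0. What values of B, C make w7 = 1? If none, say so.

no solution exists

With D = 1, A = 0, E = 0 fixed, none of the 4 settings of B, C give w7 = 1.
For example, with B=0, C=0:
w1 = D NOR C = 1 NOR 0 = 0
w2 = NOT w1 = NOT 0 = 1
w3 = NOT w2 = NOT 1 = 0
w4 = E OR w3 = 0 OR 0 = 0
w5 = A NAND w4 = 0 NAND 0 = 1
w6 = B XOR w5 = 0 XOR 1 = 1
w7 = w6 AND w4 = 1 AND 0 = 0
giving w7 = 0 ≠ 1.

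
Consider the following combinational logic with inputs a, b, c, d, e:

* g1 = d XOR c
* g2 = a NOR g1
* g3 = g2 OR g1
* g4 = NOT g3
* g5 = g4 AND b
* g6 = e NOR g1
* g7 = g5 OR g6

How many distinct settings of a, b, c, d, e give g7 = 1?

10

g7 = g5 OR g6 must be 1, so at least one of g5, g6 is 1.
Enumerating the 32 input combinations, 10 give g7 = 1 and 22 give g7 = 0.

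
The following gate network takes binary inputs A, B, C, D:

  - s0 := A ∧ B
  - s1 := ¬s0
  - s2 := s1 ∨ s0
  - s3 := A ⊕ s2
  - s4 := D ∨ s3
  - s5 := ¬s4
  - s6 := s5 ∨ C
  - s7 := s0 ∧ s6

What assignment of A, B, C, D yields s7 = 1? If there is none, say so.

s7 = s0 ∧ s6 must be 1, so both s0 = 1 and s6 = 1.
s0 = A ∧ B must be 1, so both A = 1 and B = 1.
Check with A=1 B=1 C=0 D=0:
s0 = A ∧ B = 1 ∧ 1 = 1
s1 = ¬s0 = ¬1 = 0
s2 = s1 ∨ s0 = 0 ∨ 1 = 1
s3 = A ⊕ s2 = 1 ⊕ 1 = 0
s4 = D ∨ s3 = 0 ∨ 0 = 0
s5 = ¬s4 = ¬0 = 1
s6 = s5 ∨ C = 1 ∨ 0 = 1
s7 = s0 ∧ s6 = 1 ∧ 1 = 1
So s7 = 1 as required.

A=1 B=1 C=0 D=0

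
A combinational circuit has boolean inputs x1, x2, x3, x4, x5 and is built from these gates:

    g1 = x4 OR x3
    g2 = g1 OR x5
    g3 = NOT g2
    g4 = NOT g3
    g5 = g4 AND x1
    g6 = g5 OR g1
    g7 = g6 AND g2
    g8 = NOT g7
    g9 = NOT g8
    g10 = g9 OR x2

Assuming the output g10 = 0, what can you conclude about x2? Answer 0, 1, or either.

0

g10 = g9 OR x2 must be 0, so both g9 = 0 and x2 = 0.
g9 = NOT g8 must be 0, so g8 = 1.
g8 = NOT g7 must be 1, so g7 = 0.
Every assignment with g10 = 0 has x2 = 0; there are 3 such assignment(s).
  x1=0, x2=0, x3=0, x4=0, x5=0
  x1=0, x2=0, x3=0, x4=0, x5=1
  x1=1, x2=0, x3=0, x4=0, x5=0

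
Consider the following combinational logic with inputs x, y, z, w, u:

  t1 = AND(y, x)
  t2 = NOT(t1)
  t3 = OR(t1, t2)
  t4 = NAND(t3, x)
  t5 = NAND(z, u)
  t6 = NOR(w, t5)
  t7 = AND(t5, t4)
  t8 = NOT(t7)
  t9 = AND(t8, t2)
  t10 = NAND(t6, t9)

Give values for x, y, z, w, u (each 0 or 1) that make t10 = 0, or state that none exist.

x=1, y=0, z=1, w=0, u=1

t10 = NAND(t6, t9) must be 0, so both t6 = 1 and t9 = 1.
t6 = NOR(w, t5) must be 1, so both w = 0 and t5 = 0.
Check with x=1, y=0, z=1, w=0, u=1:
t1 = AND(y, x) = AND(0, 1) = 0
t2 = NOT(t1) = NOT 0 = 1
t3 = OR(t1, t2) = OR(0, 1) = 1
t4 = NAND(t3, x) = NAND(1, 1) = 0
t5 = NAND(z, u) = NAND(1, 1) = 0
t6 = NOR(w, t5) = NOR(0, 0) = 1
t7 = AND(t5, t4) = AND(0, 0) = 0
t8 = NOT(t7) = NOT 0 = 1
t9 = AND(t8, t2) = AND(1, 1) = 1
t10 = NAND(t6, t9) = NAND(1, 1) = 0
So t10 = 0 as required.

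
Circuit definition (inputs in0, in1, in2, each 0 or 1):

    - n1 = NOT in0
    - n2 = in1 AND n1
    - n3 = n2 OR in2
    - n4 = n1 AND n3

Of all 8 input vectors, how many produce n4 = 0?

5

n4 = n1 AND n3 must be 0, so at least one of n1, n3 is 0.
Enumerating the 8 input combinations, 5 give n4 = 0 and 3 give n4 = 1.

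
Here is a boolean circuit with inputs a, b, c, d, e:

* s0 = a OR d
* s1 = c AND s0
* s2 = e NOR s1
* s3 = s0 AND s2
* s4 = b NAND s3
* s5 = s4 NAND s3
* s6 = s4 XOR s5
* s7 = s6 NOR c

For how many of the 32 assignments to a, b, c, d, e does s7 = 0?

s7 = s6 NOR c must be 0, so at least one of s6, c is 1.
Enumerating the 32 input combinations, 22 give s7 = 0 and 10 give s7 = 1.

22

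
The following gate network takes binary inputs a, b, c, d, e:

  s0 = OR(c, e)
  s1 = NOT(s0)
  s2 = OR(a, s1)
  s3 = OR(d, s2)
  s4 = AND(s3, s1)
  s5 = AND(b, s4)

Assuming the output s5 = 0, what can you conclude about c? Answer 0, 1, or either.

Both values of c occur among assignments with s5 = 0:
  c=0: a=0, b=0, c=0, d=0, e=0
  c=1: a=0, b=0, c=1, d=0, e=0

either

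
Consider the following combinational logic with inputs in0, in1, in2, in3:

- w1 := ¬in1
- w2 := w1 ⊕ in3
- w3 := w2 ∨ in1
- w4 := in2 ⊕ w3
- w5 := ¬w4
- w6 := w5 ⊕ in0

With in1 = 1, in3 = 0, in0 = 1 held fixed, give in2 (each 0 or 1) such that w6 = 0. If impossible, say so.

Check with in1 = 1, in3 = 0, in0 = 1 and in2=1:
w1 = ¬in1 = ¬1 = 0
w2 = w1 ⊕ in3 = 0 ⊕ 0 = 0
w3 = w2 ∨ in1 = 0 ∨ 1 = 1
w4 = in2 ⊕ w3 = 1 ⊕ 1 = 0
w5 = ¬w4 = ¬0 = 1
w6 = w5 ⊕ in0 = 1 ⊕ 1 = 0
So w6 = 0.

in2=1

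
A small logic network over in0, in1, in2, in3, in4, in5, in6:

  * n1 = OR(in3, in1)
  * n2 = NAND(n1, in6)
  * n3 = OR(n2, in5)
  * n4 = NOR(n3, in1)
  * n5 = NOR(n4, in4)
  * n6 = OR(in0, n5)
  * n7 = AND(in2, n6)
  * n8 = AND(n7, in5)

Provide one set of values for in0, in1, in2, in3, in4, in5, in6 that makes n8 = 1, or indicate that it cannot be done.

in0=1 in1=0 in2=1 in3=1 in4=1 in5=1 in6=0

Check with in0=1 in1=0 in2=1 in3=1 in4=1 in5=1 in6=0:
n1 = OR(in3, in1) = OR(1, 0) = 1
n2 = NAND(n1, in6) = NAND(1, 0) = 1
n3 = OR(n2, in5) = OR(1, 1) = 1
n4 = NOR(n3, in1) = NOR(1, 0) = 0
n5 = NOR(n4, in4) = NOR(0, 1) = 0
n6 = OR(in0, n5) = OR(1, 0) = 1
n7 = AND(in2, n6) = AND(1, 1) = 1
n8 = AND(n7, in5) = AND(1, 1) = 1
So n8 = 1 as required.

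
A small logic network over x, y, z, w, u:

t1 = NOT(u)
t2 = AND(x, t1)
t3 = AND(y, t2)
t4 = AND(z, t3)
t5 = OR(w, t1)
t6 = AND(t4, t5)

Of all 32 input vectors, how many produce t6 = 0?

t6 = AND(t4, t5) must be 0, so at least one of t4, t5 is 0.
Enumerating the 32 input combinations, 30 give t6 = 0 and 2 give t6 = 1.

30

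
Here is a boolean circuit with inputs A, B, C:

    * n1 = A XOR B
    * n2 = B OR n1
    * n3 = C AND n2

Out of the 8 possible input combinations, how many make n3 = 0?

n3 = C AND n2 must be 0, so at least one of C, n2 is 0.
Satisfying assignments:
  A=0, B=0, C=0
  A=0, B=0, C=1
  A=0, B=1, C=0
  A=1, B=0, C=0
  A=1, B=1, C=0

5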